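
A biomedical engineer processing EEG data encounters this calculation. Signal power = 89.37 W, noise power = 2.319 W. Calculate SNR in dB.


SNR in decibels:
SNR = 10 * log10(Ps / Pn)
    = 10 * log10(89.37 / 2.319)
    = 10 * log10(38.5382)
    = 10 * 1.5859
    = 15.86 dB

15.86 dB


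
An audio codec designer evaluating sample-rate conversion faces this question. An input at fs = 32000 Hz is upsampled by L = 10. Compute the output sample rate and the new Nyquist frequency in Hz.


Step 1 — output sample rate after interpolation by L:
fs_out = L * fs_in = 10 * 32000 = 320000 Hz

Step 2 — Nyquist frequency of the output stream:
f_Nyq = fs_out / 2 = 320000 / 2 = 160000.0 Hz

fs_out = 320000 Hz; f_Nyquist = 160000.0 Hz


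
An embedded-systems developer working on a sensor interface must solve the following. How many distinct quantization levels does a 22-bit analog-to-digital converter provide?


Number of quantization levels = 2^N
= 2^22
= 4194304

4194304


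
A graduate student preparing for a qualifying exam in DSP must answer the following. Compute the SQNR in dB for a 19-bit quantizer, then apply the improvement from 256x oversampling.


Step 1 — baseline SQNR at Nyquist:
SQNR_base = 6.02*N + 1.76
          = 6.02*19 + 1.76
          = 116.14 dB

Step 2 — oversampling processing gain:
G = 10*log10(OSR) = 10*log10(256) = 24.08 dB

Step 3 — total:
SQNR_total = 116.14 + 24.08 = 140.22 dB

Base SQNR = 116.14 dB; oversampled SQNR = 140.22 dB


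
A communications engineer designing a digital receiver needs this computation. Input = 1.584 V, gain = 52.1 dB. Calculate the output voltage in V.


Output voltage from dB gain:
V_out = V_in * 10^(gain_dB / 20)
      = 1.584 * 10^(52.1 / 20)
      = 1.584 * 402.717034
      = 637.9038 V

637.9038 V


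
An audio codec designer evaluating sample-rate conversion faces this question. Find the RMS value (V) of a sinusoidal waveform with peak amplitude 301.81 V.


RMS voltage for a sinusoidal waveform:
V_rms = V_peak / sqrt(2)
      = 301.81 / 1.414214
      = 213.412 V

213.412 V


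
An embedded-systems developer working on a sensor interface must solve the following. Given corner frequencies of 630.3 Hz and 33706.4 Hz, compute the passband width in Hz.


Bandwidth is the difference of -3dB frequencies:
BW = f_high - f_low
   = 33706.4 - 630.3
   = 33076.1 Hz

33076.1 Hz


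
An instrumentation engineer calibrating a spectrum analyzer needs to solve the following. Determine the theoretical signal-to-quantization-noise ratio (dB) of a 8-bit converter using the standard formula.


Theoretical SNR for a full-scale sinusoid:
SNR = 6.02 * N + 1.76
    = 6.02 * 8 + 1.76
    = 48.16 + 1.76
    = 49.92 dB

49.92 dB


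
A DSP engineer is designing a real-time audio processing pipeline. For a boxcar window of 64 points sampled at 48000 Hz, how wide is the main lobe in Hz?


Main lobe width for a rectangular window:
Width = 2 * fs / N
      = 2 * 48000 / 64
      = 96000 / 64
      = 1500.0 Hz

1500.0 Hz


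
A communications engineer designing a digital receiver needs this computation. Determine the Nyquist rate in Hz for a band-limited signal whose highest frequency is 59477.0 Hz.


The Nyquist rate is twice the maximum frequency component.
fs_min = 2 * fmax
      = 2 * 59477.0
      = 118954.0 Hz

118954.0


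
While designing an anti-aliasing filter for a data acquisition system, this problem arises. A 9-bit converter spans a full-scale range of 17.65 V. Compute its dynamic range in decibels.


Dynamic range from full-scale to LSB:
V_min = V_max / 2^bits = 17.65 / 2^9
DR = 20 * log10(V_max / V_min)
   = 20 * log10(2^9)
   = 20 * 9 * log10(2)
   = 54.19 dB

54.19 dB


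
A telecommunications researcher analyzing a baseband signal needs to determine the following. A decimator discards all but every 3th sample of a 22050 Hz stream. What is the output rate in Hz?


Decimation reduces the sample rate:
fs_out = fs_in / M
       = 22050 / 3
       = 7350.0 Hz

7350.0 Hz


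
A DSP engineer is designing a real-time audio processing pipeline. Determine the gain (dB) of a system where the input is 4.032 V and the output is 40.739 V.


Voltage gain in dB:
G = 20 * log10(Vout / Vin)
  = 20 * log10(40.739 / 4.032)
  = 20 * log10(10.103919)
  = 20 * 1.00449
  = 20.09 dB

20.09 dB


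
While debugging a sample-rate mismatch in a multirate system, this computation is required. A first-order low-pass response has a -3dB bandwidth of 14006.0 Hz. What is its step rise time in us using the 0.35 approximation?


Rise time from bandwidth relationship:
tr = 0.35 / BW
   = 0.35 / 14006.0
   = 2.49892903e-05 s
   = 24.9893 us

24.9893 us


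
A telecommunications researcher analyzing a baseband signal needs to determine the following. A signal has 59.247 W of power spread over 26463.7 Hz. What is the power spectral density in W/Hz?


Power spectral density:
PSD = P / BW
    = 59.247 / 26463.7
    = 0.0022388 W/Hz

0.0022388 W/Hz


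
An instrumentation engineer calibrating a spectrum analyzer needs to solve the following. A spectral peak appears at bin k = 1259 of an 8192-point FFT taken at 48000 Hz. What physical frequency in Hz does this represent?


Frequency of DFT bin k:
f_k = k * fs / N
    = 1259 * 48000 / 8192
    = 60432000 / 8192
    = 7376.953 Hz

7376.953 Hz


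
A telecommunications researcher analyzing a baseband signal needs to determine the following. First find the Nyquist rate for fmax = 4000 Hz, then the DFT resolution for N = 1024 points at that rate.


Step 1 — Nyquist sampling rate:
fs = 2 * fmax = 2 * 4000 = 8000 Hz

Step 2 — DFT bin spacing:
df = fs / N = 8000 / 1024 = 7.8125 Hz

7.8125 Hz


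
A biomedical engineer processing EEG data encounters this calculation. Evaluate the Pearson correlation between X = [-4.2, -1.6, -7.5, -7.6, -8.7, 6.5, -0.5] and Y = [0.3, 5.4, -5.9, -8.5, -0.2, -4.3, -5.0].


Pearson correlation coefficient (population):
r = cov(X,Y) / (std(X) * std(Y))
Mean X = -3.3714, Mean Y = -2.6
Cov(X,Y) = 1.982857
Std(X) = 4.968965, Std(Y) = 4.351026
r = 0.0917

0.0917


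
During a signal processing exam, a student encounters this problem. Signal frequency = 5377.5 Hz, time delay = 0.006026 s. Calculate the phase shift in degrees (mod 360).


Phase shift from frequency and time delay:
phi = 360 * f * t_delay
    = 360 * 5377.5 * 0.006026
    = 11665.73 degrees
    mod 360 = 145.73 degrees

145.73 degrees


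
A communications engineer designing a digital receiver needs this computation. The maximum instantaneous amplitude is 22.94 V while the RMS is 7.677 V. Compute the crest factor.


Crest factor is the ratio of peak to RMS:
CF = V_peak / V_rms
   = 22.94 / 7.677
   = 2.9881

2.9881


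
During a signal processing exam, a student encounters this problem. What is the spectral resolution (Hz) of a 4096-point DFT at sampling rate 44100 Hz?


DFT frequency resolution:
df = fs / N
   = 44100 / 4096
   = 10.7666 Hz

10.7666 Hz


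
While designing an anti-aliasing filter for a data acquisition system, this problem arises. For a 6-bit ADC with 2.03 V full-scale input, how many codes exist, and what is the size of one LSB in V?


Step 1 — number of quantization levels:
L = 2^N = 2^6 = 64

Step 2 — LSB step size:
delta = Vfs / L
      = 2.03 / 64
      = 0.03171875 V

Levels = 64; step size = 0.03171875 V


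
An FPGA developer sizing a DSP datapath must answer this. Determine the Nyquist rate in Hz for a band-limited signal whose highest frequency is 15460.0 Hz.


The Nyquist rate is twice the maximum frequency component.
fs_min = 2 * fmax
      = 2 * 15460.0
      = 30920.0 Hz

30920.0


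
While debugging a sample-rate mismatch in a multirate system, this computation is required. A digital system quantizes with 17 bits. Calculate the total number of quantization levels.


Number of quantization levels = 2^N
= 2^17
= 131072

131072


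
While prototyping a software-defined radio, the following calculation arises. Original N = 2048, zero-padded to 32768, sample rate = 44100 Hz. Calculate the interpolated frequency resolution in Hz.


Frequency resolution after zero-padding:
N_padded = 2048 * 16 = 32768
df = fs / N_padded
   = 44100 / 32768
   = 1.3458 Hz

1.3458 Hz


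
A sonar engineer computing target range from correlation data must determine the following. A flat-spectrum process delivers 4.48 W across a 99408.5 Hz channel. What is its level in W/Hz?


Power spectral density:
PSD = P / BW
    = 4.48 / 99408.5
    = 4.507e-05 W/Hz

4.507e-05 W/Hz


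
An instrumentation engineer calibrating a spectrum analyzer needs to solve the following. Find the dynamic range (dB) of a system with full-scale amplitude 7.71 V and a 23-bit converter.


Dynamic range from full-scale to LSB:
V_min = V_max / 2^bits = 7.71 / 2^23
DR = 20 * log10(V_max / V_min)
   = 20 * log10(2^23)
   = 20 * 23 * log10(2)
   = 138.47 dB

138.47 dB


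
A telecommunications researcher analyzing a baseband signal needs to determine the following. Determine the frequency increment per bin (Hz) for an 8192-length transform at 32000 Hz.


DFT frequency resolution:
df = fs / N
   = 32000 / 8192
   = 3.9062 Hz

3.9062 Hz


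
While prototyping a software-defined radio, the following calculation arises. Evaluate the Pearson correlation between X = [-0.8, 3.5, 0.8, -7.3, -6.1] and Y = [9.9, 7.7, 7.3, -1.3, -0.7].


Pearson correlation coefficient (population):
r = cov(X,Y) / (std(X) * std(Y))
Mean X = -1.98, Mean Y = 4.58
Cov(X,Y) = 16.7944
Std(X) = 4.109209, Std(Y) = 4.64517
r = 0.8798

0.8798


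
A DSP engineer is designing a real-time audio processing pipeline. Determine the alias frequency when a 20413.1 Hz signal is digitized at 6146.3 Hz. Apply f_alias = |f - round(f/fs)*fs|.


Compute the nearest integer multiple of fs to the signal:
n = round(20413.1 / 6146.3) = 3
f_alias = |20413.1 - 3 * 6146.3|
        = |20413.1 - 18438.9|
        = 1974.2 Hz

1974.2


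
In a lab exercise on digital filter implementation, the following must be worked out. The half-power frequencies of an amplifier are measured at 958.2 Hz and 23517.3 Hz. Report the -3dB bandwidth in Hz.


Bandwidth is the difference of -3dB frequencies:
BW = f_high - f_low
   = 23517.3 - 958.2
   = 22559.1 Hz

22559.1 Hz


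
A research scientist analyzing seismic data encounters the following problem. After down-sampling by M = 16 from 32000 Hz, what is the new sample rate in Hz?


Decimation reduces the sample rate:
fs_out = fs_in / M
       = 32000 / 16
       = 2000.0 Hz

2000.0 Hz


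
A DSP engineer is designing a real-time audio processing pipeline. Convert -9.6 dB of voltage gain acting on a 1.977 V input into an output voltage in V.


Output voltage from dB gain:
V_out = V_in * 10^(gain_dB / 20)
      = 1.977 * 10^(-9.6 / 20)
      = 1.977 * 0.331131
      = 0.6546 V

0.6546 V


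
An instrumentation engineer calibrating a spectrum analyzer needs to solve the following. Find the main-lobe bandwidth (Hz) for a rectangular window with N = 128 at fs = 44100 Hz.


Main lobe width for a rectangular window:
Width = 2 * fs / N
      = 2 * 44100 / 128
      = 88200 / 128
      = 689.062 Hz

689.062 Hz


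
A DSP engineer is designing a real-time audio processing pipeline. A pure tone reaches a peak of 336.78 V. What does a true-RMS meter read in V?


RMS voltage for a sinusoidal waveform:
V_rms = V_peak / sqrt(2)
      = 336.78 / 1.414214
      = 238.139 V

238.139 V


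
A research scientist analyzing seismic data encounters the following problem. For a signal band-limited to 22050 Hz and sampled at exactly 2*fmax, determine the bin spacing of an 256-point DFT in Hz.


Step 1 — Nyquist sampling rate:
fs = 2 * fmax = 2 * 22050 = 44100 Hz

Step 2 — DFT bin spacing:
df = fs / N = 44100 / 256 = 172.2656 Hz

172.2656 Hz


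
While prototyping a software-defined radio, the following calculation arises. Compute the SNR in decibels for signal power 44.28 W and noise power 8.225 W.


SNR in decibels:
SNR = 10 * log10(Ps / Pn)
    = 10 * log10(44.28 / 8.225)
    = 10 * log10(5.3836)
    = 10 * 0.7311
    = 7.31 dB

7.31 dB


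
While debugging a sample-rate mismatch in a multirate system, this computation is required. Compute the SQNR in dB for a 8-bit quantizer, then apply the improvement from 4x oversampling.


Step 1 — baseline SQNR at Nyquist:
SQNR_base = 6.02*N + 1.76
          = 6.02*8 + 1.76
          = 49.92 dB

Step 2 — oversampling processing gain:
G = 10*log10(OSR) = 10*log10(4) = 6.02 dB

Step 3 — total:
SQNR_total = 49.92 + 6.02 = 55.94 dB

Base SQNR = 49.92 dB; oversampled SQNR = 55.94 dB


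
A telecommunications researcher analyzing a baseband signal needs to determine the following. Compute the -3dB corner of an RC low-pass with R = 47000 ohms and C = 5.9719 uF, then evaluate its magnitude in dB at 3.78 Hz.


Step 1 — cutoff frequency:
fc = 1 / (2*pi*R*C)
C = 5.9719 uF = 5.9719e-06 F
fc = 1 / (2*pi*47000*5.9719e-06)
   = 0.567035 Hz

Step 2 — magnitude at f = 3.78 Hz:
|H(f)| = 1 / sqrt(1 + (f/fc)^2)
f/fc = 3.78 / 0.567035 = 6.666255
|H| = 1 / sqrt(1 + 44.438956) = 0.1483494
|H|_dB = 20*log10(0.1483494) = -16.57 dB

fc = 0.567035 Hz; |H(3.78 Hz)| = -16.57 dB


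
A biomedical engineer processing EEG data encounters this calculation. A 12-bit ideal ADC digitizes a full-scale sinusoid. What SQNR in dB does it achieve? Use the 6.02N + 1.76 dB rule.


Theoretical SNR for a full-scale sinusoid:
SNR = 6.02 * N + 1.76
    = 6.02 * 12 + 1.76
    = 72.24 + 1.76
    = 74.0 dB

74.0 dB


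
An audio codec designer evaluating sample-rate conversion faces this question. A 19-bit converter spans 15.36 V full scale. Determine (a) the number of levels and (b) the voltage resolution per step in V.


Step 1 — number of quantization levels:
L = 2^N = 2^19 = 524288

Step 2 — LSB step size:
delta = Vfs / L
      = 15.36 / 524288
      = 2.93e-05 V

Levels = 524288; step size = 2.93e-05 V


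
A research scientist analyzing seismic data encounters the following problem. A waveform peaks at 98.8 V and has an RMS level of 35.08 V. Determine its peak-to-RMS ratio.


Crest factor is the ratio of peak to RMS:
CF = V_peak / V_rms
   = 98.8 / 35.08
   = 2.8164

2.8164


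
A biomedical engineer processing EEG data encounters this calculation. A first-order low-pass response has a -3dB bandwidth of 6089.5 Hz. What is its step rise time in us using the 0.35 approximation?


Rise time from bandwidth relationship:
tr = 0.35 / BW
   = 0.35 / 6089.5
   = 5.747598325e-05 s
   = 57.476 us

57.476 us


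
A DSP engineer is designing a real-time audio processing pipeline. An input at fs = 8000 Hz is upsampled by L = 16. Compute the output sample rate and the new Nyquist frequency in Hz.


Step 1 — output sample rate after interpolation by L:
fs_out = L * fs_in = 16 * 8000 = 128000 Hz

Step 2 — Nyquist frequency of the output stream:
f_Nyq = fs_out / 2 = 128000 / 2 = 64000.0 Hz

fs_out = 128000 Hz; f_Nyquist = 64000.0 Hz


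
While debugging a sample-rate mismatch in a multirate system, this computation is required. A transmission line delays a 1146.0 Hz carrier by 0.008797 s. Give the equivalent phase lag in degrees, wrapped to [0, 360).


Phase shift from frequency and time delay:
phi = 360 * f * t_delay
    = 360 * 1146.0 * 0.008797
    = 3629.29 degrees
    mod 360 = 29.29 degrees

29.29 degrees


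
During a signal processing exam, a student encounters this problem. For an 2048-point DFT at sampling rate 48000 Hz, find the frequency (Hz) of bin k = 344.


Frequency of DFT bin k:
f_k = k * fs / N
    = 344 * 48000 / 2048
    = 16512000 / 2048
    = 8062.5 Hz

8062.5 Hz


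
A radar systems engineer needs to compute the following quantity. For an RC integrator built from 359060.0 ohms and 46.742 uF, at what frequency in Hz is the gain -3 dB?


Cutoff frequency of a first-order RC filter:
fc = 1 / (2 * pi * R * C)
C = 46.742 uF = 4.6742e-05 F
fc = 1 / (2 * pi * 359060.0 * 4.6742e-05)
   = 1 / 105.45184581738
   = 0.009483 Hz

0.009483 Hz


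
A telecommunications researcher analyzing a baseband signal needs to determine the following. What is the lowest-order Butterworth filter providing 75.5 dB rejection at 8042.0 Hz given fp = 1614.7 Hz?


Butterworth filter order formula:
n = log10(10^(A/10) - 1) / (2 * log10(f_stop/f_pass))
10^(75.5/10) - 1 = 35481337.9234
f_stop/f_pass = 8042.0 / 1614.7 = 4.9805
n = 5.414 -> ceil = 6

6


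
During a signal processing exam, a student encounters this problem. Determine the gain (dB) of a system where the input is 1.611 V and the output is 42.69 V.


Voltage gain in dB:
G = 20 * log10(Vout / Vin)
  = 20 * log10(42.69 / 1.611)
  = 20 * log10(26.499069)
  = 20 * 1.423231
  = 28.46 dB

28.46 dB


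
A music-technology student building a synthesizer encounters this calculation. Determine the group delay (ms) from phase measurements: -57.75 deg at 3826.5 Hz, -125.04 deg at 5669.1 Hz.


Group delay from phase difference:
tau = -d(phi)/d(omega)
d(phi) = -67.29 deg = -1.174432 rad
d(omega) = 2*pi*(5669.1 - 3826.5) = 11577.3972 rad/s
tau = -(-1.174432) / 11577.3972
    = 0.1014 ms

0.1014 ms


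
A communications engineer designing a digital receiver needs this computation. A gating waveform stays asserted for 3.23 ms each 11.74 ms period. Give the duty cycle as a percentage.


Duty cycle as a percentage:
DC = (t_on / T) * 100
   = (3.23 / 11.74) * 100
   = 0.275128 * 100
   = 27.51 %

27.51 %


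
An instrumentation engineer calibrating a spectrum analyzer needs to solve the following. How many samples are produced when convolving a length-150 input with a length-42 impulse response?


Linear convolution output length:
L = N + M - 1
  = 150 + 42 - 1
  = 191 samples

191


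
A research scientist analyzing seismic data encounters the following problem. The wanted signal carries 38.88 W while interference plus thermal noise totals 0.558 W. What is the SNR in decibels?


SNR in decibels:
SNR = 10 * log10(Ps / Pn)
    = 10 * log10(38.88 / 0.558)
    = 10 * log10(69.6774)
    = 10 * 1.8431
    = 18.43 dB

18.43 dB


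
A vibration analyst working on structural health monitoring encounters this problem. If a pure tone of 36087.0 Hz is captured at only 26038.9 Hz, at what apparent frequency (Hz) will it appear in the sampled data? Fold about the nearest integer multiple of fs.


Compute the nearest integer multiple of fs to the signal:
n = round(36087.0 / 26038.9) = 1
f_alias = |36087.0 - 1 * 26038.9|
        = |36087.0 - 26038.9|
        = 10048.1 Hz

10048.1


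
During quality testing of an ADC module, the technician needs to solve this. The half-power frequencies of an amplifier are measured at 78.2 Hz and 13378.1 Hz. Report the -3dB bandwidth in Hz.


Bandwidth is the difference of -3dB frequencies:
BW = f_high - f_low
   = 13378.1 - 78.2
   = 13299.9 Hz

13299.9 Hz


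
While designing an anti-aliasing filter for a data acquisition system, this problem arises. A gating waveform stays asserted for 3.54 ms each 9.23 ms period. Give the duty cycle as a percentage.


Duty cycle as a percentage:
DC = (t_on / T) * 100
   = (3.54 / 9.23) * 100
   = 0.383532 * 100
   = 38.35 %

38.35 %


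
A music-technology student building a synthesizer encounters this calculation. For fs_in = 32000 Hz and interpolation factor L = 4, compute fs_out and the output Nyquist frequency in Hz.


Step 1 — output sample rate after interpolation by L:
fs_out = L * fs_in = 4 * 32000 = 128000 Hz

Step 2 — Nyquist frequency of the output stream:
f_Nyq = fs_out / 2 = 128000 / 2 = 64000.0 Hz

fs_out = 128000 Hz; f_Nyquist = 64000.0 Hz


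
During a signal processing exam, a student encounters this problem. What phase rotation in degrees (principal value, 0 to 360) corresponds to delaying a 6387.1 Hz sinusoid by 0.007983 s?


Phase shift from frequency and time delay:
phi = 360 * f * t_delay
    = 360 * 6387.1 * 0.007983
    = 18355.76 degrees
    mod 360 = 355.76 degrees

355.76 degrees


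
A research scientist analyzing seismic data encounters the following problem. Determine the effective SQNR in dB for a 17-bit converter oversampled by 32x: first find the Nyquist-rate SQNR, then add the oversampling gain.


Step 1 — baseline SQNR at Nyquist:
SQNR_base = 6.02*N + 1.76
          = 6.02*17 + 1.76
          = 104.1 dB

Step 2 — oversampling processing gain:
G = 10*log10(OSR) = 10*log10(32) = 15.05 dB

Step 3 — total:
SQNR_total = 104.1 + 15.05 = 119.15 dB

Base SQNR = 104.1 dB; oversampled SQNR = 119.15 dB


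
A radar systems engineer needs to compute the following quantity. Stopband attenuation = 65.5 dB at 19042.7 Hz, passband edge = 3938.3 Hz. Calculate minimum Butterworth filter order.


Butterworth filter order formula:
n = log10(10^(A/10) - 1) / (2 * log10(f_stop/f_pass))
10^(65.5/10) - 1 = 3548132.8923
f_stop/f_pass = 19042.7 / 3938.3 = 4.8353
n = 4.7851 -> ceil = 5

5


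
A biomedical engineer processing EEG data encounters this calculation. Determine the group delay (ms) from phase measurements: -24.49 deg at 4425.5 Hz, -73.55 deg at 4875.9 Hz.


Group delay from phase difference:
tau = -d(phi)/d(omega)
d(phi) = -49.06 deg = -0.856259 rad
d(omega) = 2*pi*(4875.9 - 4425.5) = 2829.9467 rad/s
tau = -(-0.856259) / 2829.9467
    = 0.3026 ms

0.3026 ms


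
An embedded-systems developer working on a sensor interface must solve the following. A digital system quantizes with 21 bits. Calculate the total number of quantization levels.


Number of quantization levels = 2^N
= 2^21
= 2097152

2097152


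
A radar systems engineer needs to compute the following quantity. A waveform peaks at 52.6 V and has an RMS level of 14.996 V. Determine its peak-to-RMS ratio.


Crest factor is the ratio of peak to RMS:
CF = V_peak / V_rms
   = 52.6 / 14.996
   = 3.5076

3.5076


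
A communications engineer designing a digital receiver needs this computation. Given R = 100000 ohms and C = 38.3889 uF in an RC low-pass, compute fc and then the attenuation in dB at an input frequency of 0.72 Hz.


Step 1 — cutoff frequency:
fc = 1 / (2*pi*R*C)
C = 38.3889 uF = 3.83889e-05 F
fc = 1 / (2*pi*100000*3.83889e-05)
   = 0.0414586 Hz

Step 2 — magnitude at f = 0.72 Hz:
|H(f)| = 1 / sqrt(1 + (f/fc)^2)
f/fc = 0.72 / 0.0414586 = 17.366722
|H| = 1 / sqrt(1 + 301.603033) = 0.0574862
|H|_dB = 20*log10(0.0574862) = -24.81 dB

fc = 0.0414586 Hz; |H(0.72 Hz)| = -24.81 dB


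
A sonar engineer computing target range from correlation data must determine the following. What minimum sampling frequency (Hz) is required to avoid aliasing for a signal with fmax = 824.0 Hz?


The Nyquist rate is twice the maximum frequency component.
fs_min = 2 * fmax
      = 2 * 824.0
      = 1648.0 Hz

1648.0


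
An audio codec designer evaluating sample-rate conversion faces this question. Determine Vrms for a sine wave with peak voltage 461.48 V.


RMS voltage for a sinusoidal waveform:
V_rms = V_peak / sqrt(2)
      = 461.48 / 1.414214
      = 326.316 V

326.316 V


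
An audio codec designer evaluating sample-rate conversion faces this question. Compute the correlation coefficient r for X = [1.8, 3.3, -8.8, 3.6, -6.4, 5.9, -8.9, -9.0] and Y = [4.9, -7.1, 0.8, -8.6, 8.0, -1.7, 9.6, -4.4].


Pearson correlation coefficient (population):
r = cov(X,Y) / (std(X) * std(Y))
Mean X = -2.3125, Mean Y = 0.1875
Cov(X,Y) = -19.526406
Std(X) = 6.100499, Std(Y) = 6.39481
r = -0.5005

-0.5005


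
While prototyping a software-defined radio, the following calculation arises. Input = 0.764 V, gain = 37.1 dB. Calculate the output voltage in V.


Output voltage from dB gain:
V_out = V_in * 10^(gain_dB / 20)
      = 0.764 * 10^(37.1 / 20)
      = 0.764 * 71.614341
      = 54.7134 V

54.7134 V


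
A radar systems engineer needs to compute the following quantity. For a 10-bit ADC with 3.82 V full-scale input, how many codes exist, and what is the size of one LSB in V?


Step 1 — number of quantization levels:
L = 2^N = 2^10 = 1024

Step 2 — LSB step size:
delta = Vfs / L
      = 3.82 / 1024
      = 0.00373047 V

Levels = 1024; step size = 0.00373047 V


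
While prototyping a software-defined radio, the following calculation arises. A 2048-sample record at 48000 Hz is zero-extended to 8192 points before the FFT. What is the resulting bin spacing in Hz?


Frequency resolution after zero-padding:
N_padded = 2048 * 4 = 8192
df = fs / N_padded
   = 48000 / 8192
   = 5.8594 Hz

5.8594 Hz


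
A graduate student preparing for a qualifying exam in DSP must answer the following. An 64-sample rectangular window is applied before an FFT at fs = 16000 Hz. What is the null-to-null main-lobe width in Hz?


Main lobe width for a rectangular window:
Width = 2 * fs / N
      = 2 * 16000 / 64
      = 32000 / 64
      = 500.0 Hz

500.0 Hz


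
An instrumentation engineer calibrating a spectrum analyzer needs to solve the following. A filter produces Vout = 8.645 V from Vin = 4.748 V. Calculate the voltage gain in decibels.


Voltage gain in dB:
G = 20 * log10(Vout / Vin)
  = 20 * log10(8.645 / 4.748)
  = 20 * log10(1.820767)
  = 20 * 0.260254
  = 5.21 dB

5.21 dB


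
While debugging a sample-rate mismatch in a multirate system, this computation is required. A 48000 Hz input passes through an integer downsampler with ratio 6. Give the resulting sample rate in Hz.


Decimation reduces the sample rate:
fs_out = fs_in / M
       = 48000 / 6
       = 8000.0 Hz

8000.0 Hz


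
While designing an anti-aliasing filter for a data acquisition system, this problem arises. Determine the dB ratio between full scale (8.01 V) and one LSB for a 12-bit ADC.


Dynamic range from full-scale to LSB:
V_min = V_max / 2^bits = 8.01 / 2^12
DR = 20 * log10(V_max / V_min)
   = 20 * log10(2^12)
   = 20 * 12 * log10(2)
   = 72.25 dB

72.25 dB


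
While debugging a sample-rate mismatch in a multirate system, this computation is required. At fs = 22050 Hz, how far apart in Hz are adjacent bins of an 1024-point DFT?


DFT frequency resolution:
df = fs / N
   = 22050 / 1024
   = 21.5332 Hz

21.5332 Hz


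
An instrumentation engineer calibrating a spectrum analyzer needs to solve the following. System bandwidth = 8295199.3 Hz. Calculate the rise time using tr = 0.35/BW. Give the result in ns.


Rise time from bandwidth relationship:
tr = 0.35 / BW
   = 0.35 / 8295199.3
   = 4.219307907e-08 s
   = 42.1931 ns

42.1931 ns


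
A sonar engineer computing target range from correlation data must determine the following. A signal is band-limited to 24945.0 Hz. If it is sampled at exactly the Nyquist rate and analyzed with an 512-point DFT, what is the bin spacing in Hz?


Step 1 — Nyquist sampling rate:
fs = 2 * fmax = 2 * 24945.0 = 49890.0 Hz

Step 2 — DFT bin spacing:
df = fs / N = 49890.0 / 512 = 97.4414 Hz

97.4414 Hz


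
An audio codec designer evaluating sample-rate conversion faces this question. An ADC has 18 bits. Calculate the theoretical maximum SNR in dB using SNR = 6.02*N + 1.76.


Theoretical SNR for a full-scale sinusoid:
SNR = 6.02 * N + 1.76
    = 6.02 * 18 + 1.76
    = 108.36 + 1.76
    = 110.12 dB

110.12 dB


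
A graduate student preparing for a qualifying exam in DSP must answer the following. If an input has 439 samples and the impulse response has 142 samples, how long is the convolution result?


Linear convolution output length:
L = N + M - 1
  = 439 + 142 - 1
  = 580 samples

580


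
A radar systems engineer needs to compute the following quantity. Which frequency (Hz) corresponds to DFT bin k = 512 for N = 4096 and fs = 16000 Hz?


Frequency of DFT bin k:
f_k = k * fs / N
    = 512 * 16000 / 4096
    = 8192000 / 4096
    = 2000.0 Hz

2000.0 Hz


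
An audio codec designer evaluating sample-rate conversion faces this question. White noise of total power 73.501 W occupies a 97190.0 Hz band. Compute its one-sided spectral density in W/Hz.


Power spectral density:
PSD = P / BW
    = 73.501 / 97190.0
    = 0.00075626 W/Hz

0.00075626 W/Hz


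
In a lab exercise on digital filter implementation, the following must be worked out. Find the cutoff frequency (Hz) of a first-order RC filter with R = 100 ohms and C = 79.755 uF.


Cutoff frequency of a first-order RC filter:
fc = 1 / (2 * pi * R * C)
C = 79.755 uF = 7.9755e-05 F
fc = 1 / (2 * pi * 100 * 7.9755e-05)
   = 1 / 0.050111544417411
   = 19.955482 Hz

19.955482 Hz


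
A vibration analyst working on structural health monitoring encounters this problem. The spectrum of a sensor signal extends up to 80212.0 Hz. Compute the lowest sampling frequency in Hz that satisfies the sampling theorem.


The Nyquist rate is twice the maximum frequency component.
fs_min = 2 * fmax
      = 2 * 80212.0
      = 160424.0 Hz

160424.0


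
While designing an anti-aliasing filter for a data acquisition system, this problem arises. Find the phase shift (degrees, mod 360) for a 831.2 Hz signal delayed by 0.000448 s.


Phase shift from frequency and time delay:
phi = 360 * f * t_delay
    = 360 * 831.2 * 0.000448
    = 134.06 degrees
    mod 360 = 134.06 degrees

134.06 degrees


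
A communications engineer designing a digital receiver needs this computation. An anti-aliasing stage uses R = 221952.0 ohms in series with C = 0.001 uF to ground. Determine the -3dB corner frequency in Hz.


Cutoff frequency of a first-order RC filter:
fc = 1 / (2 * pi * R * C)
C = 0.001 uF = 1e-09 F
fc = 1 / (2 * pi * 221952.0 * 1e-09)
   = 1 / 0.0013945655452991
   = 717.0692 Hz

717.0692 Hz


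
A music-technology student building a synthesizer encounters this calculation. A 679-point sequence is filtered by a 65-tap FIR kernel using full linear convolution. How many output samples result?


Linear convolution output length:
L = N + M - 1
  = 679 + 65 - 1
  = 743 samples

743


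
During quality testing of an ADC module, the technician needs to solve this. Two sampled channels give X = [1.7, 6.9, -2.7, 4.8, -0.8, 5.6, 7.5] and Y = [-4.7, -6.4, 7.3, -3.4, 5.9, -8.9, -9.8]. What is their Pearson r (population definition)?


Pearson correlation coefficient (population):
r = cov(X,Y) / (std(X) * std(Y))
Mean X = 3.2857, Mean Y = -2.8571
Cov(X,Y) = -21.503673
Std(X) = 3.65491, Std(Y) = 6.333777
r = -0.9289

-0.9289


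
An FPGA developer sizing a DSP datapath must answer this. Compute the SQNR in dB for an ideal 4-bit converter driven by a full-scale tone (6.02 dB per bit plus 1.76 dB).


Theoretical SNR for a full-scale sinusoid:
SNR = 6.02 * N + 1.76
    = 6.02 * 4 + 1.76
    = 24.08 + 1.76
    = 25.84 dB

25.84 dB


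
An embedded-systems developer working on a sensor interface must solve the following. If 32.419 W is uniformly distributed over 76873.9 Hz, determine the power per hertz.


Power spectral density:
PSD = P / BW
    = 32.419 / 76873.9
    = 0.00042172 W/Hz

0.00042172 W/Hz


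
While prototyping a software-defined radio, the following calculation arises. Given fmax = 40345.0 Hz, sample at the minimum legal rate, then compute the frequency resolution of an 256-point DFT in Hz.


Step 1 — Nyquist sampling rate:
fs = 2 * fmax = 2 * 40345.0 = 80690.0 Hz

Step 2 — DFT bin spacing:
df = fs / N = 80690.0 / 256 = 315.1953 Hz

315.1953 Hz


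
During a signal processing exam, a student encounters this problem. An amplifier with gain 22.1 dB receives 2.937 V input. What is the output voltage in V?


Output voltage from dB gain:
V_out = V_in * 10^(gain_dB / 20)
      = 2.937 * 10^(22.1 / 20)
      = 2.937 * 12.735031
      = 37.4028 V

37.4028 V


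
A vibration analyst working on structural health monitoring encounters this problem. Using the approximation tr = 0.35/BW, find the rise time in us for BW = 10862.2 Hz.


Rise time from bandwidth relationship:
tr = 0.35 / BW
   = 0.35 / 10862.2
   = 3.222183351e-05 s
   = 32.2218 us

32.2218 us


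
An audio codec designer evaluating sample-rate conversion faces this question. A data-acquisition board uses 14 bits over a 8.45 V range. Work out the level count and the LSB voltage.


Step 1 — number of quantization levels:
L = 2^N = 2^14 = 16384

Step 2 — LSB step size:
delta = Vfs / L
      = 8.45 / 16384
      = 0.00051575 V

Levels = 16384; step size = 0.00051575 V


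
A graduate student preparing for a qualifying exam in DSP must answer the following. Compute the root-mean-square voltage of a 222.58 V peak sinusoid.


RMS voltage for a sinusoidal waveform:
V_rms = V_peak / sqrt(2)
      = 222.58 / 1.414214
      = 157.388 V

157.388 V


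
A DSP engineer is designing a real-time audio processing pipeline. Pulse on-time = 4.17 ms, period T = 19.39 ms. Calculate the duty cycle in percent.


Duty cycle as a percentage:
DC = (t_on / T) * 100
   = (4.17 / 19.39) * 100
   = 0.215059 * 100
   = 21.51 %

21.51 %


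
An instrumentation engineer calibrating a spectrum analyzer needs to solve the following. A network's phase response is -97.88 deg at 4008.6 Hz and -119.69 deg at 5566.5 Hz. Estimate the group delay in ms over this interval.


Group delay from phase difference:
tau = -d(phi)/d(omega)
d(phi) = -21.81 deg = -0.380656 rad
d(omega) = 2*pi*(5566.5 - 4008.6) = 9788.5744 rad/s
tau = -(-0.380656) / 9788.5744
    = 0.0389 ms

0.0389 ms


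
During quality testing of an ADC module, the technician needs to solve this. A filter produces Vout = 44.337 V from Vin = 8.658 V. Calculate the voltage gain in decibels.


Voltage gain in dB:
G = 20 * log10(Vout / Vin)
  = 20 * log10(44.337 / 8.658)
  = 20 * log10(5.120929)
  = 20 * 0.709349
  = 14.19 dB

14.19 dB


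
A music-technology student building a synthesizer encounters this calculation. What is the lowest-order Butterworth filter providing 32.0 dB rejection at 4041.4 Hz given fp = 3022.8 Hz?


Butterworth filter order formula:
n = log10(10^(A/10) - 1) / (2 * log10(f_stop/f_pass))
10^(32.0/10) - 1 = 1583.8932
f_stop/f_pass = 4041.4 / 3022.8 = 1.337
n = 12.685 -> ceil = 13

13


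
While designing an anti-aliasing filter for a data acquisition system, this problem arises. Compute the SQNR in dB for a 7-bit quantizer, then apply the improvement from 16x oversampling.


Step 1 — baseline SQNR at Nyquist:
SQNR_base = 6.02*N + 1.76
          = 6.02*7 + 1.76
          = 43.9 dB

Step 2 — oversampling processing gain:
G = 10*log10(OSR) = 10*log10(16) = 12.04 dB

Step 3 — total:
SQNR_total = 43.9 + 12.04 = 55.94 dB

Base SQNR = 43.9 dB; oversampled SQNR = 55.94 dB


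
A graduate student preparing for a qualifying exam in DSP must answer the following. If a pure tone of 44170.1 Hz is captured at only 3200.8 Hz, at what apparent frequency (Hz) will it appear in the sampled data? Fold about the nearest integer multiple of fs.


Compute the nearest integer multiple of fs to the signal:
n = round(44170.1 / 3200.8) = 14
f_alias = |44170.1 - 14 * 3200.8|
        = |44170.1 - 44811.2|
        = 641.1 Hz

641.1


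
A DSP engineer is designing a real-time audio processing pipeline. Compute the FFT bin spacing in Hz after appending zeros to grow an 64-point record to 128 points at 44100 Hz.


Frequency resolution after zero-padding:
N_padded = 64 * 2 = 128
df = fs / N_padded
   = 44100 / 128
   = 344.5312 Hz

344.5312 Hz


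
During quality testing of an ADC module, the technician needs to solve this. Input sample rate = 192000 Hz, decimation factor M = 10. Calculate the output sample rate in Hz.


Decimation reduces the sample rate:
fs_out = fs_in / M
       = 192000 / 10
       = 19200.0 Hz

19200.0 Hz


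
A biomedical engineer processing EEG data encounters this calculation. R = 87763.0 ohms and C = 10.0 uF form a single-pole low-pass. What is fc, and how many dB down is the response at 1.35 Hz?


Step 1 — cutoff frequency:
fc = 1 / (2*pi*R*C)
C = 10.0 uF = 1e-05 F
fc = 1 / (2*pi*87763.0*1e-05)
   = 0.181346 Hz

Step 2 — magnitude at f = 1.35 Hz:
|H(f)| = 1 / sqrt(1 + (f/fc)^2)
f/fc = 1.35 / 0.181346 = 7.444333
|H| = 1 / sqrt(1 + 55.418094) = 0.1331346
|H|_dB = 20*log10(0.1331346) = -17.51 dB

fc = 0.181346 Hz; |H(1.35 Hz)| = -17.51 dB


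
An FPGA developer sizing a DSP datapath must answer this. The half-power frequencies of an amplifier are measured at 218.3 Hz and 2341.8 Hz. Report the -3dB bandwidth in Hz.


Bandwidth is the difference of -3dB frequencies:
BW = f_high - f_low
   = 2341.8 - 218.3
   = 2123.5 Hz

2123.5 Hz


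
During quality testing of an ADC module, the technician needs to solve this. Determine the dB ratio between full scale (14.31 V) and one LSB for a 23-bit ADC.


Dynamic range from full-scale to LSB:
V_min = V_max / 2^bits = 14.31 / 2^23
DR = 20 * log10(V_max / V_min)
   = 20 * log10(2^23)
   = 20 * 23 * log10(2)
   = 138.47 dB

138.47 dB


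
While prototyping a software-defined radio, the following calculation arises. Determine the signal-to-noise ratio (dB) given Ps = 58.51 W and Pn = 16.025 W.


SNR in decibels:
SNR = 10 * log10(Ps / Pn)
    = 10 * log10(58.51 / 16.025)
    = 10 * log10(3.6512)
    = 10 * 0.5624
    = 5.62 dB

5.62 dB


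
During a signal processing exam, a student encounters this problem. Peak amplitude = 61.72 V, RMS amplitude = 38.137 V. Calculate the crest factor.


Crest factor is the ratio of peak to RMS:
CF = V_peak / V_rms
   = 61.72 / 38.137
   = 1.6184

1.6184


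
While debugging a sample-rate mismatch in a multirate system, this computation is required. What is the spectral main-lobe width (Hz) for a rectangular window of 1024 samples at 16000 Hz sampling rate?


Main lobe width for a rectangular window:
Width = 2 * fs / N
      = 2 * 16000 / 1024
      = 32000 / 1024
      = 31.25 Hz

31.25 Hz


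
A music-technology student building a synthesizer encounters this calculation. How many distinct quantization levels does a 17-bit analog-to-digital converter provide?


Number of quantization levels = 2^N
= 2^17
= 131072

131072


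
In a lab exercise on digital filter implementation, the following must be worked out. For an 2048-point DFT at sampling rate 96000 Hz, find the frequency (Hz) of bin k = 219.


Frequency of DFT bin k:
f_k = k * fs / N
    = 219 * 96000 / 2048
    = 21024000 / 2048
    = 10265.625 Hz

10265.625 Hz


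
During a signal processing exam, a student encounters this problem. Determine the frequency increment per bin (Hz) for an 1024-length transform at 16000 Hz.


DFT frequency resolution:
df = fs / N
   = 16000 / 1024
   = 15.625 Hz

15.625 Hz


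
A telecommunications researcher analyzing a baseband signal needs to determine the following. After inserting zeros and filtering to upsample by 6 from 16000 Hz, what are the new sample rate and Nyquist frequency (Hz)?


Step 1 — output sample rate after interpolation by L:
fs_out = L * fs_in = 6 * 16000 = 96000 Hz

Step 2 — Nyquist frequency of the output stream:
f_Nyq = fs_out / 2 = 96000 / 2 = 48000.0 Hz

fs_out = 96000 Hz; f_Nyquist = 48000.0 Hz


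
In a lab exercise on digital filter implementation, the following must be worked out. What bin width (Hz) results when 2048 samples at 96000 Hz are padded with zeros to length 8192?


Frequency resolution after zero-padding:
N_padded = 2048 * 4 = 8192
df = fs / N_padded
   = 96000 / 8192
   = 11.7188 Hz

11.7188 Hz


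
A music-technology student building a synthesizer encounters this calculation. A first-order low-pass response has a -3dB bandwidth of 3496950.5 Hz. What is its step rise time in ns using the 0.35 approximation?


Rise time from bandwidth relationship:
tr = 0.35 / BW
   = 0.35 / 3496950.5
   = 1.000872046e-07 s
   = 100.0872 ns

100.0872 ns


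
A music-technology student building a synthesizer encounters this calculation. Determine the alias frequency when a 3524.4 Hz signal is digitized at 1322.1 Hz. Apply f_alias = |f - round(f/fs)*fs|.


Compute the nearest integer multiple of fs to the signal:
n = round(3524.4 / 1322.1) = 3
f_alias = |3524.4 - 3 * 1322.1|
        = |3524.4 - 3966.3|
        = 441.9 Hz

441.9
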